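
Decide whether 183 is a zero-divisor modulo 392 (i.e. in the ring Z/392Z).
NO

gcd(183, 392) = 1, so 183 is a unit in Z/392Z (it has a multiplicative inverse). A unit cannot be a zero-divisor: if 183·b ≡ 0 then multiplying both sides by 183^(−1) gives b ≡ 0. So 183 is not a zero-divisor.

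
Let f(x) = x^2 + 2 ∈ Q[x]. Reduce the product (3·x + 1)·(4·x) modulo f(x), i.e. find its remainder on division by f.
a · b ≡ 4·x - 24 (mod f(x))

First multiply in Q[x] without reducing: a · b = 12·x^2 + 4·x. Now divide by f(x) = x^2 + 2, eliminating the leading term at each step:
  leading term 12·x^2: subtract (12)·f(x) = 12·x^2 + 24, leaving 4·x - 24
The degree is now < 2, so this is the remainder. Hence a · b ≡ 4·x - 24 in Q[x]/(f).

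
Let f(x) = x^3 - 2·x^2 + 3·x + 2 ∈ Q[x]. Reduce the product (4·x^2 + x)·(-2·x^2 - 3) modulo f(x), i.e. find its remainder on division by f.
First multiply in Q[x] without reducing: a · b = -8·x^4 - 2·x^3 - 12·x^2 - 3·x. Now divide by f(x) = x^3 - 2·x^2 + 3·x + 2, eliminating the leading term at each step:
  leading term -8·x^4: subtract (-8·x)·f(x) = -8·x^4 + 16·x^3 - 24·x^2 - 16·x, leaving -18·x^3 + 12·x^2 + 13·x
  leading term -18·x^3: subtract (-18)·f(x) = -18·x^3 + 36·x^2 - 54·x - 36, leaving -24·x^2 + 67·x + 36
The degree is now < 3, so this is the remainder. Hence a · b ≡ -24·x^2 + 67·x + 36 in Q[x]/(f).

Final answer: a · b ≡ -24·x^2 + 67·x + 36 (mod f(x))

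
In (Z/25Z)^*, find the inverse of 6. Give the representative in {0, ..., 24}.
Apply the extended Euclidean algorithm to (25, 6), tracking rows (r, s, t) with s·25 + t·6 = r. Each division r_prev = q·r_cur + r_new produces the new row as (previous row) − q·(current row):
  row A: (25, 1, 0)   [1·25 + 0·6 = 25]
  row B: (6, 0, 1)   [0·25 + 1·6 = 6]
  25 = 4·6 + 1   → row C = row A − 4·row B = (1, 1, −4)   [check: 1·25 − 4·6 = 1]
  6 = 6·1 + 0   → remainder 0, stop. gcd = 1 (last nonzero row C).
The gcd is 1, so 6 is invertible mod 25. The last nonzero row gives 1·25 − 4·6 = 1, so t = −4. So 6^(−1) ≡ −4 ≡ 21 (mod 25). Verify: 6 · 21 = 126 ≡ 1 (mod 25). ✓

Final answer: 6^(−1) ≡ 21 (mod 25)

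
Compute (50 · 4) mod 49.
4

Reduce the factors first: 50 ≡ 1 (mod 49), so 50 · 4 ≡ 1 · 4 (mod 49). 1 · 4 = 4. Dividing by 49: 4 = 0·49 + 4. So (50 · 4) mod 49 = 4.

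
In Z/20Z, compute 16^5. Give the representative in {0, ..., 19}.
16

Use repeated squaring. Binary(5) = 101. Walk through the bits of the exponent 5 left-to-right: at each bit after the leading one, square the running value, then multiply by 16 if the bit is 1 (always reducing mod 20):
  bit 1 = 1 (leading): start with 16.
  bit 2 = 0: square 16^2 = 256 ≡ 16 (mod 20).
  bit 3 = 1: square 16^2 = 256 ≡ 16; bit is 1, so multiply 16·16 = 256 ≡ 16 (mod 20).
Final value: 16^5 ≡ 16 (mod 20).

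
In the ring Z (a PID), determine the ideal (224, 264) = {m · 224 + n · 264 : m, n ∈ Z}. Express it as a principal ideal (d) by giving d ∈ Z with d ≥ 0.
In the PID Z, (a, b) is generated by gcd(a, b). Compute gcd(264, 224) with the extended Euclidean algorithm, tracking rows (r, s, t) with s·264 + t·224 = r:
  row A: (264, 1, 0)   [1·264 + 0·224 = 264]
  row B: (224, 0, 1)   [0·264 + 1·224 = 224]
  264 = 1·224 + 40   → row C = row A − 1·row B = (40, 1, −1)   [check: 1·264 − 1·224 = 40]
  224 = 5·40 + 24   → row D = row B − 5·row C = (24, −5, 6)   [check: −5·264 + 6·224 = 24]
  40 = 1·24 + 16   → row E = row C − 1·row D = (16, 6, −7)   [check: 6·264 − 7·224 = 16]
  24 = 1·16 + 8   → row F = row D − 1·row E = (8, −11, 13)   [check: −11·264 + 13·224 = 8]
  16 = 2·8 + 0   → remainder 0, stop. gcd = 8 (last nonzero row F).
So gcd(224, 264) = 8, with Bézout identity −11·264 + 13·224 = 8. Containment (⊇): the Bézout identity exhibits 8 as an element of (224, 264), giving (8) ⊆ (224, 264). Containment (⊆): since 8 | 224 and 8 | 264 (224 = 8·28, 264 = 8·33), every Z-linear combination of 224 and 264 is divisible by 8, so (224, 264) ⊆ (8). Therefore (224, 264) = (8), d = 8.

Final answer: (224, 264) = (8); d = 8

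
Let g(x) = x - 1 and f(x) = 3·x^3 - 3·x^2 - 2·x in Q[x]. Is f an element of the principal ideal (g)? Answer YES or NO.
In Q[x] the ideal (g) consists of all multiples of g, so f ∈ (g) iff g | f, i.e. iff the remainder of f on division by g is 0. Divide f by g (g is monic, so eliminate the leading term of the running remainder at each step):
  leading term 3·x^3: subtract (3·x^2)·g(x) = 3·x^3 - 3·x^2, leaving -2·x
  leading term -2·x: subtract (-2)·g(x) = 2 - 2·x, leaving -2
The remainder r(x) = -2 ≠ 0 (and deg r < deg g), so g ∤ f, i.e. f ∉ (g).

Final answer: NO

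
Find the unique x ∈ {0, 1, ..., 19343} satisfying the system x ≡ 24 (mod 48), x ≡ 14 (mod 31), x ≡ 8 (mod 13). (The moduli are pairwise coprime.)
x ≡ 17064 (mod 19344); the representative in [0, 19344) is 17064

The moduli 48, 31, 13 are pairwise coprime, so by the CRT there is a unique solution mod 48·31·13 = 19344.
Solve by successive substitution. Start with x ≡ 24 (mod 48).
  Combine with x ≡ 14 (mod 31): write x = 24 + 48·t and require 24 + 48·t ≡ 14 (mod 31), i.e. 48·t ≡ 14 − 24 ≡ 21 (mod 31). Since 48^(−1) ≡ 11 (mod 31) (48 ≡ 17 (mod 31)), t ≡ 11·21 ≡ 14 (mod 31). So x ≡ 24 + 48·14 = 696 (mod 1488).
  Combine with x ≡ 8 (mod 13): write x = 696 + 1488·t and require 696 + 1488·t ≡ 8 (mod 13), i.e. 1488·t ≡ 8 − 696 ≡ 1 (mod 13). Since 1488^(−1) ≡ 11 (mod 13) (1488 ≡ 6 (mod 13)), t ≡ 11·1 ≡ 11 (mod 13). So x ≡ 696 + 1488·11 = 17064 (mod 19344).
Unique solution in [0, 19344): x = 17064.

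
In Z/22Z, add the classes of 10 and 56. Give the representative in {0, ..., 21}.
Reduce the summands first: 56 ≡ 12 (mod 22), so 10 + 56 ≡ 10 + 12 (mod 22). 10 + 12 = 22; 22 = 1·22 + 0, so (10 + 56) mod 22 = 0.

Final answer: 0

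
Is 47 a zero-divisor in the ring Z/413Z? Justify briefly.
gcd(47, 413) = 1, so 47 is a unit in Z/413Z (it has a multiplicative inverse). A unit cannot be a zero-divisor: if 47·b ≡ 0 then multiplying both sides by 47^(−1) gives b ≡ 0. So 47 is not a zero-divisor.

Final answer: NO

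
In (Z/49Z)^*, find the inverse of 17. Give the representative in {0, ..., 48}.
Apply the extended Euclidean algorithm to (49, 17), tracking rows (r, s, t) with s·49 + t·17 = r. Each division r_prev = q·r_cur + r_new produces the new row as (previous row) − q·(current row):
  row A: (49, 1, 0)   [1·49 + 0·17 = 49]
  row B: (17, 0, 1)   [0·49 + 1·17 = 17]
  49 = 2·17 + 15   → row C = row A − 2·row B = (15, 1, −2)   [check: 1·49 − 2·17 = 15]
  17 = 1·15 + 2   → row D = row B − 1·row C = (2, −1, 3)   [check: −1·49 + 3·17 = 2]
  15 = 7·2 + 1   → row E = row C − 7·row D = (1, 8, −23)   [check: 8·49 − 23·17 = 1]
  2 = 2·1 + 0   → remainder 0, stop. gcd = 1 (last nonzero row E).
The gcd is 1, so 17 is invertible mod 49. The last nonzero row gives 8·49 − 23·17 = 1, so t = −23. So 17^(−1) ≡ −23 ≡ 26 (mod 49). Verify: 17 · 26 = 442 ≡ 1 (mod 49). ✓

Final answer: 17^(−1) ≡ 26 (mod 49)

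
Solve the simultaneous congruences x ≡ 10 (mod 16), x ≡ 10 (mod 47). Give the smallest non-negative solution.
The moduli 16, 47 are pairwise coprime, so by the CRT there is a unique solution mod 16·47 = 752.
Solve by successive substitution. Start with x ≡ 10 (mod 16).
  Combine with x ≡ 10 (mod 47): write x = 10 + 16·t and require 10 + 16·t ≡ 10 (mod 47), i.e. 16·t ≡ 10 − 10 ≡ 0 (mod 47). Since 16^(−1) ≡ 3 (mod 47), t ≡ 3·0 ≡ 0 (mod 47). So x ≡ 10 + 16·0 = 10 (mod 752).
Unique solution in [0, 752): x = 10.

Final answer: x ≡ 10 (mod 752); the representative in [0, 752) is 10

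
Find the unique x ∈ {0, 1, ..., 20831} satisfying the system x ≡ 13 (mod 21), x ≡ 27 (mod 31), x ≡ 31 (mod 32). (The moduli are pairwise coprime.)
The moduli 21, 31, 32 are pairwise coprime, so by the CRT there is a unique solution mod 21·31·32 = 20832.
Solve by successive substitution. Start with x ≡ 13 (mod 21).
  Combine with x ≡ 27 (mod 31): write x = 13 + 21·t and require 13 + 21·t ≡ 27 (mod 31), i.e. 21·t ≡ 27 − 13 ≡ 14 (mod 31). Since 21^(−1) ≡ 3 (mod 31), t ≡ 3·14 ≡ 11 (mod 31). So x ≡ 13 + 21·11 = 244 (mod 651).
  Combine with x ≡ 31 (mod 32): write x = 244 + 651·t and require 244 + 651·t ≡ 31 (mod 32), i.e. 651·t ≡ 31 − 244 ≡ 11 (mod 32). Since 651^(−1) ≡ 3 (mod 32) (651 ≡ 11 (mod 32)), t ≡ 3·11 ≡ 1 (mod 32). So x ≡ 244 + 651·1 = 895 (mod 20832).
Unique solution in [0, 20832): x = 895.

Final answer: x ≡ 895 (mod 20832); the representative in [0, 20832) is 895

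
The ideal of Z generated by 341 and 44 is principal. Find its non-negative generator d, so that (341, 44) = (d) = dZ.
In the PID Z, (a, b) is generated by gcd(a, b). Compute gcd(341, 44) with the extended Euclidean algorithm, tracking rows (r, s, t) with s·341 + t·44 = r:
  row A: (341, 1, 0)   [1·341 + 0·44 = 341]
  row B: (44, 0, 1)   [0·341 + 1·44 = 44]
  341 = 7·44 + 33   → row C = row A − 7·row B = (33, 1, −7)   [check: 1·341 − 7·44 = 33]
  44 = 1·33 + 11   → row D = row B − 1·row C = (11, −1, 8)   [check: −1·341 + 8·44 = 11]
  33 = 3·11 + 0   → remainder 0, stop. gcd = 11 (last nonzero row D).
So gcd(341, 44) = 11, with Bézout identity −1·341 + 8·44 = 11. Containment (⊇): the Bézout identity exhibits 11 as an element of (341, 44), giving (11) ⊆ (341, 44). Containment (⊆): since 11 | 341 and 11 | 44 (341 = 11·31, 44 = 11·4), every Z-linear combination of 341 and 44 is divisible by 11, so (341, 44) ⊆ (11). Therefore (341, 44) = (11), d = 11.

Final answer: (341, 44) = (11); d = 11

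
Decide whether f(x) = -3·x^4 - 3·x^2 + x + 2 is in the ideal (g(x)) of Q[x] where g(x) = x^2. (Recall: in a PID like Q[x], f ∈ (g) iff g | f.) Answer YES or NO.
In Q[x] the ideal (g) consists of all multiples of g, so f ∈ (g) iff g | f, i.e. iff the remainder of f on division by g is 0. Divide f by g (g is monic, so eliminate the leading term of the running remainder at each step):
  leading term -3·x^4: subtract (-3·x^2)·g(x) = -3·x^4, leaving -3·x^2 + x + 2
  leading term -3·x^2: subtract (-3)·g(x) = -3·x^2, leaving x + 2
The remainder r(x) = x + 2 ≠ 0 (and deg r < deg g), so g ∤ f, i.e. f ∉ (g).

Final answer: NO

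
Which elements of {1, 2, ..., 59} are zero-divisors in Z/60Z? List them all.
nonzero zero-divisors of Z/60Z = {2, 3, 4, 5, 6, 8, 9, 10, 12, 14, 15, 16, 18, 20, 21, 22, 24, 25, 26, 27, 28, 30, 32, 33, 34, 35, 36, 38, 39, 40, 42, 44, 45, 46, 48, 50, 51, 52, 54, 55, 56, 57, 58}

An element a ∈ Z/60Z (with a ≠ 0) is a zero-divisor iff gcd(a, 60) > 1 (because a is a unit precisely when gcd(a, n) = 1, and in Z/nZ every nonzero, non-unit element is a zero-divisor). Scan a = 1, ..., 59 and keep those with gcd(a, 60) > 1:
  gcd(2, 60) = 2, gcd(3, 60) = 3, gcd(4, 60) = 4, gcd(5, 60) = 5, gcd(6, 60) = 6, gcd(8, 60) = 4, gcd(9, 60) = 3, gcd(10, 60) = 10, gcd(12, 60) = 12, gcd(14, 60) = 2, gcd(15, 60) = 15, gcd(16, 60) = 4, gcd(18, 60) = 6, gcd(20, 60) = 20, gcd(21, 60) = 3, gcd(22, 60) = 2, gcd(24, 60) = 12, gcd(25, 60) = 5, gcd(26, 60) = 2, gcd(27, 60) = 3, gcd(28, 60) = 4, gcd(30, 60) = 30, gcd(32, 60) = 4, gcd(33, 60) = 3, gcd(34, 60) = 2, gcd(35, 60) = 5, gcd(36, 60) = 12, gcd(38, 60) = 2, gcd(39, 60) = 3, gcd(40, 60) = 20, gcd(42, 60) = 6, gcd(44, 60) = 4, gcd(45, 60) = 15, gcd(46, 60) = 2, gcd(48, 60) = 12, gcd(50, 60) = 10, gcd(51, 60) = 3, gcd(52, 60) = 4, gcd(54, 60) = 6, gcd(55, 60) = 5, gcd(56, 60) = 4, gcd(57, 60) = 3, gcd(58, 60) = 2.
All other a ∈ {1, ..., 59} have gcd(a, 60) = 1 and are units. So the nonzero zero-divisors are exactly the 43 values of a appearing in this scan.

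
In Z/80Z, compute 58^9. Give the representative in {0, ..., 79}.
Use repeated squaring. Binary(9) = 1001. Walk through the bits of the exponent 9 left-to-right: at each bit after the leading one, square the running value, then multiply by 58 if the bit is 1 (always reducing mod 80):
  bit 1 = 1 (leading): start with 58.
  bit 2 = 0: square 58^2 = 3364 ≡ 4 (mod 80).
  bit 3 = 0: square 4^2 = 16 (mod 80).
  bit 4 = 1: square 16^2 = 256 ≡ 16; bit is 1, so multiply 16·58 = 928 ≡ 48 (mod 80).
Final value: 58^9 ≡ 48 (mod 80).

Final answer: 48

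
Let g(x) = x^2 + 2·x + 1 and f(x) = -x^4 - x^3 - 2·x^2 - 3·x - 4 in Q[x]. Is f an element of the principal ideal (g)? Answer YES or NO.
NO

In Q[x] the ideal (g) consists of all multiples of g, so f ∈ (g) iff g | f, i.e. iff the remainder of f on division by g is 0. Divide f by g (g is monic, so eliminate the leading term of the running remainder at each step):
  leading term -x^4: subtract (-x^2)·g(x) = -x^4 - 2·x^3 - x^2, leaving x^3 - x^2 - 3·x - 4
  leading term x^3: subtract (x)·g(x) = x^3 + 2·x^2 + x, leaving -3·x^2 - 4·x - 4
  leading term -3·x^2: subtract (-3)·g(x) = -3·x^2 - 6·x - 3, leaving 2·x - 1
The remainder r(x) = 2·x - 1 ≠ 0 (and deg r < deg g), so g ∤ f, i.e. f ∉ (g).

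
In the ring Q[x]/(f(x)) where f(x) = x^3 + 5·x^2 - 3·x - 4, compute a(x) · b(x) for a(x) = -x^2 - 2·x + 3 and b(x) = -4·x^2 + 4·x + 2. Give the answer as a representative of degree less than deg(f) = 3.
a · b ≡ 70·x^2 - 24·x - 58 (mod f(x))

First multiply in Q[x] without reducing: a · b = 4·x^4 + 4·x^3 - 22·x^2 + 8·x + 6. Now divide by f(x) = x^3 + 5·x^2 - 3·x - 4, eliminating the leading term at each step:
  leading term 4·x^4: subtract (4·x)·f(x) = 4·x^4 + 20·x^3 - 12·x^2 - 16·x, leaving -16·x^3 - 10·x^2 + 24·x + 6
  leading term -16·x^3: subtract (-16)·f(x) = -16·x^3 - 80·x^2 + 48·x + 64, leaving 70·x^2 - 24·x - 58
The degree is now < 3, so this is the remainder. Hence a · b ≡ 70·x^2 - 24·x - 58 in Q[x]/(f).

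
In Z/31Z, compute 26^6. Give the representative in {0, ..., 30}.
Use repeated squaring. Binary(6) = 110. Walk through the bits of the exponent 6 left-to-right: at each bit after the leading one, square the running value, then multiply by 26 if the bit is 1 (always reducing mod 31):
  bit 1 = 1 (leading): start with 26.
  bit 2 = 1: square 26^2 = 676 ≡ 25; bit is 1, so multiply 25·26 = 650 ≡ 30 (mod 31).
  bit 3 = 0: square 30^2 = 900 ≡ 1 (mod 31).
Final value: 26^6 ≡ 1 (mod 31).

Final answer: 1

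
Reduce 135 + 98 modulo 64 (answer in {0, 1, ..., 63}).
Reduce the summands first: 135 ≡ 7, 98 ≡ 34 (mod 64), so 135 + 98 ≡ 7 + 34 (mod 64). 7 + 34 = 41; 41 = 0·64 + 41, so (135 + 98) mod 64 = 41.

Final answer: 41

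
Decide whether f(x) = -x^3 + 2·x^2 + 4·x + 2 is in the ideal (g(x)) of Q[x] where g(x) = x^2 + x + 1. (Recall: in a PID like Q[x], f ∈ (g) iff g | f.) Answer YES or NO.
In Q[x] the ideal (g) consists of all multiples of g, so f ∈ (g) iff g | f, i.e. iff the remainder of f on division by g is 0. Divide f by g (g is monic, so eliminate the leading term of the running remainder at each step):
  leading term -x^3: subtract (-x)·g(x) = -x^3 - x^2 - x, leaving 3·x^2 + 5·x + 2
  leading term 3·x^2: subtract (3)·g(x) = 3·x^2 + 3·x + 3, leaving 2·x - 1
The remainder r(x) = 2·x - 1 ≠ 0 (and deg r < deg g), so g ∤ f, i.e. f ∉ (g).

Final answer: NO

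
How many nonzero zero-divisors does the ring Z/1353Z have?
Z/1353Z has 552 nonzero zero-divisors

In Z/1353Z each nonzero element is either a unit (gcd with 1353 is 1) or a zero-divisor (gcd > 1). The number of units is φ(1353): factorise 1353 = 3 · 11 · 41, so φ(1353) = (3 − 1) · (11 − 1) · (41 − 1) = 2 · 10 · 40 = 800. The nonzero elements number 1353 − 1 = 1352. Hence the nonzero zero-divisors number 1352 − 800 = 552.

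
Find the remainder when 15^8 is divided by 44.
Use repeated squaring. Binary(8) = 1000. Walk through the bits of the exponent 8 left-to-right: at each bit after the leading one, square the running value, then multiply by 15 if the bit is 1 (always reducing mod 44):
  bit 1 = 1 (leading): start with 15.
  bit 2 = 0: square 15^2 = 225 ≡ 5 (mod 44).
  bit 3 = 0: square 5^2 = 25 (mod 44).
  bit 4 = 0: square 25^2 = 625 ≡ 9 (mod 44).
Final value: 15^8 ≡ 9 (mod 44).

Final answer: 9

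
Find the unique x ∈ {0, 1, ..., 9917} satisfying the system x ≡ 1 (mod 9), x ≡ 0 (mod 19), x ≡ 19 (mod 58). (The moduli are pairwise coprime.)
The moduli 9, 19, 58 are pairwise coprime, so by the CRT there is a unique solution mod 9·19·58 = 9918.
Solve by successive substitution. Start with x ≡ 1 (mod 9).
  Combine with x ≡ 0 (mod 19): write x = 1 + 9·t and require 1 + 9·t ≡ 0 (mod 19), i.e. 9·t ≡ 0 − 1 ≡ 18 (mod 19). Since 9^(−1) ≡ 17 (mod 19), t ≡ 17·18 ≡ 2 (mod 19). So x ≡ 1 + 9·2 = 19 (mod 171).
  Combine with x ≡ 19 (mod 58): write x = 19 + 171·t and require 19 + 171·t ≡ 19 (mod 58), i.e. 171·t ≡ 19 − 19 ≡ 0 (mod 58). Since 171^(−1) ≡ 19 (mod 58) (171 ≡ 55 (mod 58)), t ≡ 19·0 ≡ 0 (mod 58). So x ≡ 19 + 171·0 = 19 (mod 9918).
Unique solution in [0, 9918): x = 19.

Final answer: x ≡ 19 (mod 9918); the representative in [0, 9918) is 19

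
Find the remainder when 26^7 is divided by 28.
12

Use repeated squaring. Binary(7) = 111. Walk through the bits of the exponent 7 left-to-right: at each bit after the leading one, square the running value, then multiply by 26 if the bit is 1 (always reducing mod 28):
  bit 1 = 1 (leading): start with 26.
  bit 2 = 1: square 26^2 = 676 ≡ 4; bit is 1, so multiply 4·26 = 104 ≡ 20 (mod 28).
  bit 3 = 1: square 20^2 = 400 ≡ 8; bit is 1, so multiply 8·26 = 208 ≡ 12 (mod 28).
Final value: 26^7 ≡ 12 (mod 28).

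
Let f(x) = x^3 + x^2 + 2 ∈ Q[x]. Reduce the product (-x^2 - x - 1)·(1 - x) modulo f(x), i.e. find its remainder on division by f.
First multiply in Q[x] without reducing: a · b = x^3 - 1. Now divide by f(x) = x^3 + x^2 + 2, eliminating the leading term at each step:
  leading term x^3: subtract (1)·f(x) = x^3 + x^2 + 2, leaving -x^2 - 3
The degree is now < 3, so this is the remainder. Hence a · b ≡ -x^2 - 3 in Q[x]/(f).

Final answer: a · b ≡ -x^2 - 3 (mod f(x))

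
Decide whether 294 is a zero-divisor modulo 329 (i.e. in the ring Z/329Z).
gcd(294, 329) = 7 > 1, so 294 is not a unit in Z/329Z. In Z/nZ every nonzero non-unit is a zero-divisor: explicitly, take b = 329/gcd = 47 ≠ 0 (mod 329); then 294·47 = 13818 = 42·329, i.e. 294·47 ≡ 0 (mod 329). So 294 is a zero-divisor.

Final answer: YES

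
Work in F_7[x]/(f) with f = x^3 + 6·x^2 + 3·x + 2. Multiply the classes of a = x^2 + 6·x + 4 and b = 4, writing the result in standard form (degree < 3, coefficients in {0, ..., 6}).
a · b ≡ 4·x^2 + 3·x + 2 (mod f(x))

Multiply as integer polynomials: a · b = 4·x^2 + 24·x + 16. Reducing coefficients mod 7: a · b ≡ 4·x^2 + 3·x + 2. This already has degree < 3, so no reduction by f is needed. Hence a · b ≡ 4·x^2 + 3·x + 2 in F_7[x]/(f).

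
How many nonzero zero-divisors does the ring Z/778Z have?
In Z/778Z each nonzero element is either a unit (gcd with 778 is 1) or a zero-divisor (gcd > 1). The number of units is φ(778): factorise 778 = 2 · 389, so φ(778) = (2 − 1) · (389 − 1) = 1 · 388 = 388. The nonzero elements number 778 − 1 = 777. Hence the nonzero zero-divisors number 777 − 388 = 389.

Final answer: Z/778Z has 389 nonzero zero-divisors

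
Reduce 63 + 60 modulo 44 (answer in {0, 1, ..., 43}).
35

Reduce the summands first: 63 ≡ 19, 60 ≡ 16 (mod 44), so 63 + 60 ≡ 19 + 16 (mod 44). 19 + 16 = 35; 35 = 0·44 + 35, so (63 + 60) mod 44 = 35.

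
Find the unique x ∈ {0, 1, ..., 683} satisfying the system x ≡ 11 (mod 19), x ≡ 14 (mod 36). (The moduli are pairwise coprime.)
The moduli 19, 36 are pairwise coprime, so by the CRT there is a unique solution mod 19·36 = 684.
Solve by successive substitution. Start with x ≡ 11 (mod 19).
  Combine with x ≡ 14 (mod 36): write x = 11 + 19·t and require 11 + 19·t ≡ 14 (mod 36), i.e. 19·t ≡ 14 − 11 ≡ 3 (mod 36). Since 19^(−1) ≡ 19 (mod 36), t ≡ 19·3 ≡ 21 (mod 36). So x ≡ 11 + 19·21 = 410 (mod 684).
Unique solution in [0, 684): x = 410.

Final answer: x ≡ 410 (mod 684); the representative in [0, 684) is 410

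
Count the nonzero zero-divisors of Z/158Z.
In Z/158Z each nonzero element is either a unit (gcd with 158 is 1) or a zero-divisor (gcd > 1). The number of units is φ(158): factorise 158 = 2 · 79, so φ(158) = (2 − 1) · (79 − 1) = 1 · 78 = 78. The nonzero elements number 158 − 1 = 157. Hence the nonzero zero-divisors number 157 − 78 = 79.

Final answer: Z/158Z has 79 nonzero zero-divisors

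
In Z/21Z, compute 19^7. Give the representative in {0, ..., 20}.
19

Use repeated squaring. Binary(7) = 111. Walk through the bits of the exponent 7 left-to-right: at each bit after the leading one, square the running value, then multiply by 19 if the bit is 1 (always reducing mod 21):
  bit 1 = 1 (leading): start with 19.
  bit 2 = 1: square 19^2 = 361 ≡ 4; bit is 1, so multiply 4·19 = 76 ≡ 13 (mod 21).
  bit 3 = 1: square 13^2 = 169 ≡ 1; bit is 1, so multiply 1·19 = 19 (mod 21).
Final value: 19^7 ≡ 19 (mod 21).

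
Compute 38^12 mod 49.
29

Use repeated squaring. Binary(12) = 1100. Walk through the bits of the exponent 12 left-to-right: at each bit after the leading one, square the running value, then multiply by 38 if the bit is 1 (always reducing mod 49):
  bit 1 = 1 (leading): start with 38.
  bit 2 = 1: square 38^2 = 1444 ≡ 23; bit is 1, so multiply 23·38 = 874 ≡ 41 (mod 49).
  bit 3 = 0: square 41^2 = 1681 ≡ 15 (mod 49).
  bit 4 = 0: square 15^2 = 225 ≡ 29 (mod 49).
Final value: 38^12 ≡ 29 (mod 49).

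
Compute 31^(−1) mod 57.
31^(−1) ≡ 46 (mod 57)

Apply the extended Euclidean algorithm to (57, 31), tracking rows (r, s, t) with s·57 + t·31 = r. Each division r_prev = q·r_cur + r_new produces the new row as (previous row) − q·(current row):
  row A: (57, 1, 0)   [1·57 + 0·31 = 57]
  row B: (31, 0, 1)   [0·57 + 1·31 = 31]
  57 = 1·31 + 26   → row C = row A − 1·row B = (26, 1, −1)   [check: 1·57 − 1·31 = 26]
  31 = 1·26 + 5   → row D = row B − 1·row C = (5, −1, 2)   [check: −1·57 + 2·31 = 5]
  26 = 5·5 + 1   → row E = row C − 5·row D = (1, 6, −11)   [check: 6·57 − 11·31 = 1]
  5 = 5·1 + 0   → remainder 0, stop. gcd = 1 (last nonzero row E).
The gcd is 1, so 31 is invertible mod 57. The last nonzero row gives 6·57 − 11·31 = 1, so t = −11. So 31^(−1) ≡ −11 ≡ 46 (mod 57). Verify: 31 · 46 = 1426 ≡ 1 (mod 57). ✓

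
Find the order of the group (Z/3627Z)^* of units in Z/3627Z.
(Z/3627Z)^* consists of the classes a with gcd(a, 3627) = 1, so its order is φ(3627). φ is multiplicative, with φ(p^e) = p^e − p^(e−1). Factorise 3627 = 3^2 · 13 · 31. Then
  φ(3627) = (3^2 − 3^1) · (13 − 1) · (31 − 1) = 6 · 12 · 30 = 2160.
Thus |(Z/3627Z)^*| = 2160.

Final answer: |(Z/3627Z)^*| = 2160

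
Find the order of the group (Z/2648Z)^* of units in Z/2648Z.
(Z/2648Z)^* consists of the classes a with gcd(a, 2648) = 1, so its order is φ(2648). φ is multiplicative, with φ(p^e) = p^e − p^(e−1). Factorise 2648 = 2^3 · 331. Then
  φ(2648) = (2^3 − 2^2) · (331 − 1) = 4 · 330 = 1320.
Thus |(Z/2648Z)^*| = 1320.

Final answer: |(Z/2648Z)^*| = 1320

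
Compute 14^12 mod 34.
Use repeated squaring. Binary(12) = 1100. Walk through the bits of the exponent 12 left-to-right: at each bit after the leading one, square the running value, then multiply by 14 if the bit is 1 (always reducing mod 34):
  bit 1 = 1 (leading): start with 14.
  bit 2 = 1: square 14^2 = 196 ≡ 26; bit is 1, so multiply 26·14 = 364 ≡ 24 (mod 34).
  bit 3 = 0: square 24^2 = 576 ≡ 32 (mod 34).
  bit 4 = 0: square 32^2 = 1024 ≡ 4 (mod 34).
Final value: 14^12 ≡ 4 (mod 34).

Final answer: 4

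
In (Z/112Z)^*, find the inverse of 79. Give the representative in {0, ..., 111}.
79^(−1) ≡ 95 (mod 112)

Apply the extended Euclidean algorithm to (112, 79), tracking rows (r, s, t) with s·112 + t·79 = r. Each division r_prev = q·r_cur + r_new produces the new row as (previous row) − q·(current row):
  row A: (112, 1, 0)   [1·112 + 0·79 = 112]
  row B: (79, 0, 1)   [0·112 + 1·79 = 79]
  112 = 1·79 + 33   → row C = row A − 1·row B = (33, 1, −1)   [check: 1·112 − 1·79 = 33]
  79 = 2·33 + 13   → row D = row B − 2·row C = (13, −2, 3)   [check: −2·112 + 3·79 = 13]
  33 = 2·13 + 7   → row E = row C − 2·row D = (7, 5, −7)   [check: 5·112 − 7·79 = 7]
  13 = 1·7 + 6   → row F = row D − 1·row E = (6, −7, 10)   [check: −7·112 + 10·79 = 6]
  7 = 1·6 + 1   → row G = row E − 1·row F = (1, 12, −17)   [check: 12·112 − 17·79 = 1]
  6 = 6·1 + 0   → remainder 0, stop. gcd = 1 (last nonzero row G).
The gcd is 1, so 79 is invertible mod 112. The last nonzero row gives 12·112 − 17·79 = 1, so t = −17. So 79^(−1) ≡ −17 ≡ 95 (mod 112). Verify: 79 · 95 = 7505 ≡ 1 (mod 112). ✓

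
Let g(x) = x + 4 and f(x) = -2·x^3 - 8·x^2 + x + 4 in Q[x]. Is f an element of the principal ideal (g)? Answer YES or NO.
In Q[x] the ideal (g) consists of all multiples of g, so f ∈ (g) iff g | f, i.e. iff the remainder of f on division by g is 0. Divide f by g (g is monic, so eliminate the leading term of the running remainder at each step):
  leading term -2·x^3: subtract (-2·x^2)·g(x) = -2·x^3 - 8·x^2, leaving x + 4
  leading term x: subtract (1)·g(x) = x + 4, leaving 0
The remainder is 0, so f(x) = g(x) · h(x) with h(x) = 1 - 2·x^2. Hence g | f, i.e. f ∈ (g).

Final answer: YES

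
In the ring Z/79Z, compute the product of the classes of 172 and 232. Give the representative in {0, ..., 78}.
9

Reduce the factors first: 172 ≡ 14, 232 ≡ 74 (mod 79), so 172 · 232 ≡ 14 · 74 (mod 79). 14 · 74 = 1036. Dividing by 79: 1036 = 13·79 + 9. So (172 · 232) mod 79 = 9.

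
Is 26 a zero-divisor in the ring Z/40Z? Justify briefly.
gcd(26, 40) = 2 > 1, so 26 is not a unit in Z/40Z. In Z/nZ every nonzero non-unit is a zero-divisor: explicitly, take b = 40/gcd = 20 ≠ 0 (mod 40); then 26·20 = 520 = 13·40, i.e. 26·20 ≡ 0 (mod 40). So 26 is a zero-divisor.

Final answer: YES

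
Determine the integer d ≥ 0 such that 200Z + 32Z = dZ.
(200, 32) = (8); d = 8

In the PID Z, (a, b) is generated by gcd(a, b). Compute gcd(200, 32) with the extended Euclidean algorithm, tracking rows (r, s, t) with s·200 + t·32 = r:
  row A: (200, 1, 0)   [1·200 + 0·32 = 200]
  row B: (32, 0, 1)   [0·200 + 1·32 = 32]
  200 = 6·32 + 8   → row C = row A − 6·row B = (8, 1, −6)   [check: 1·200 − 6·32 = 8]
  32 = 4·8 + 0   → remainder 0, stop. gcd = 8 (last nonzero row C).
So gcd(200, 32) = 8, with Bézout identity 1·200 − 6·32 = 8. Containment (⊇): the Bézout identity exhibits 8 as an element of (200, 32), giving (8) ⊆ (200, 32). Containment (⊆): since 8 | 200 and 8 | 32 (200 = 8·25, 32 = 8·4), every Z-linear combination of 200 and 32 is divisible by 8, so (200, 32) ⊆ (8). Therefore (200, 32) = (8), d = 8.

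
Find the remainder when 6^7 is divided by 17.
14

Use repeated squaring. Binary(7) = 111. Walk through the bits of the exponent 7 left-to-right: at each bit after the leading one, square the running value, then multiply by 6 if the bit is 1 (always reducing mod 17):
  bit 1 = 1 (leading): start with 6.
  bit 2 = 1: square 6^2 = 36 ≡ 2; bit is 1, so multiply 2·6 = 12 (mod 17).
  bit 3 = 1: square 12^2 = 144 ≡ 8; bit is 1, so multiply 8·6 = 48 ≡ 14 (mod 17).
Final value: 6^7 ≡ 14 (mod 17).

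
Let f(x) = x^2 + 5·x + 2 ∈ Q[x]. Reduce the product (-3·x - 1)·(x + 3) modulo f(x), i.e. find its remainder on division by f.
First multiply in Q[x] without reducing: a · b = -3·x^2 - 10·x - 3. Now divide by f(x) = x^2 + 5·x + 2, eliminating the leading term at each step:
  leading term -3·x^2: subtract (-3)·f(x) = -3·x^2 - 15·x - 6, leaving 5·x + 3
The degree is now < 2, so this is the remainder. Hence a · b ≡ 5·x + 3 in Q[x]/(f).

Final answer: a · b ≡ 5·x + 3 (mod f(x))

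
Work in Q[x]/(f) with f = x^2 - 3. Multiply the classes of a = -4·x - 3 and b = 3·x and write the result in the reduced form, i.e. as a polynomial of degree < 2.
a · b ≡ -9·x - 36 (mod f(x))

First multiply in Q[x] without reducing: a · b = -12·x^2 - 9·x. Now divide by f(x) = x^2 - 3, eliminating the leading term at each step:
  leading term -12·x^2: subtract (-12)·f(x) = 36 - 12·x^2, leaving -9·x - 36
The degree is now < 2, so this is the remainder. Hence a · b ≡ -9·x - 36 in Q[x]/(f).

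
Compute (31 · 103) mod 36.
25

Reduce the factors first: 103 ≡ 31 (mod 36), so 31 · 103 ≡ 31 · 31 (mod 36). 31 · 31 = 961. Dividing by 36: 961 = 26·36 + 25. So (31 · 103) mod 36 = 25.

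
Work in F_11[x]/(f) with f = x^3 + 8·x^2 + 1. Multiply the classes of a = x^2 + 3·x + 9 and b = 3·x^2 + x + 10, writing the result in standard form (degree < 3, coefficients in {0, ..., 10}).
Multiply as integer polynomials: a · b = 3·x^4 + 10·x^3 + 40·x^2 + 39·x + 90. Reducing coefficients mod 11: a · b ≡ 3·x^4 + 10·x^3 + 7·x^2 + 6·x + 2. Now divide by f(x) = x^3 + 8·x^2 + 1 in F_11[x], eliminating the leading term at each step:
  leading term 3·x^4: subtract (3·x)·f(x) = 3·x^4 + 2·x^3 + 3·x, leaving 8·x^3 + 7·x^2 + 3·x + 2 (coefficients mod 11)
  leading term 8·x^3: subtract (8)·f(x) = 8·x^3 + 9·x^2 + 8, leaving 9·x^2 + 3·x + 5 (coefficients mod 11)
The degree is now < 3, so this is the remainder. Hence a · b ≡ 9·x^2 + 3·x + 5 in F_11[x]/(f).

Final answer: a · b ≡ 9·x^2 + 3·x + 5 (mod f(x))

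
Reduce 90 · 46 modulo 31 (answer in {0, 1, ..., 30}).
17

Reduce the factors first: 90 ≡ 28, 46 ≡ 15 (mod 31), so 90 · 46 ≡ 28 · 15 (mod 31). 28 · 15 = 420. Dividing by 31: 420 = 13·31 + 17. So (90 · 46) mod 31 = 17.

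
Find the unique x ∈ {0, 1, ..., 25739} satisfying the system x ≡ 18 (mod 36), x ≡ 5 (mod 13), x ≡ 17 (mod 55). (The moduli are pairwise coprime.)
x ≡ 24822 (mod 25740); the representative in [0, 25740) is 24822

The moduli 36, 13, 55 are pairwise coprime, so by the CRT there is a unique solution mod 36·13·55 = 25740.
Solve by successive substitution. Start with x ≡ 18 (mod 36).
  Combine with x ≡ 5 (mod 13): write x = 18 + 36·t and require 18 + 36·t ≡ 5 (mod 13), i.e. 36·t ≡ 5 − 18 ≡ 0 (mod 13). Since 36^(−1) ≡ 4 (mod 13) (36 ≡ 10 (mod 13)), t ≡ 4·0 ≡ 0 (mod 13). So x ≡ 18 + 36·0 = 18 (mod 468).
  Combine with x ≡ 17 (mod 55): write x = 18 + 468·t and require 18 + 468·t ≡ 17 (mod 55), i.e. 468·t ≡ 17 − 18 ≡ 54 (mod 55). Since 468^(−1) ≡ 2 (mod 55) (468 ≡ 28 (mod 55)), t ≡ 2·54 ≡ 53 (mod 55). So x ≡ 18 + 468·53 = 24822 (mod 25740).
Unique solution in [0, 25740): x = 24822.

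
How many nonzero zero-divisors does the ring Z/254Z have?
In Z/254Z each nonzero element is either a unit (gcd with 254 is 1) or a zero-divisor (gcd > 1). The number of units is φ(254): factorise 254 = 2 · 127, so φ(254) = (2 − 1) · (127 − 1) = 1 · 126 = 126. The nonzero elements number 254 − 1 = 253. Hence the nonzero zero-divisors number 253 − 126 = 127.

Final answer: Z/254Z has 127 nonzero zero-divisors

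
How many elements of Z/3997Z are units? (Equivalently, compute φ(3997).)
An element a ∈ Z/3997Z is a unit iff gcd(a, 3997) = 1, so the number of units is φ(3997). φ is multiplicative, with φ(p^e) = p^e − p^(e−1). Factorise 3997 = 7 · 571. Then
  φ(3997) = (7 − 1) · (571 − 1) = 6 · 570 = 3420.

Final answer: Z/3997Z has φ(3997) = 3420 units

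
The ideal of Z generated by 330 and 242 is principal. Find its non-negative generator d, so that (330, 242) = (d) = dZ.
In the PID Z, (a, b) is generated by gcd(a, b). Compute gcd(330, 242) with the extended Euclidean algorithm, tracking rows (r, s, t) with s·330 + t·242 = r:
  row A: (330, 1, 0)   [1·330 + 0·242 = 330]
  row B: (242, 0, 1)   [0·330 + 1·242 = 242]
  330 = 1·242 + 88   → row C = row A − 1·row B = (88, 1, −1)   [check: 1·330 − 1·242 = 88]
  242 = 2·88 + 66   → row D = row B − 2·row C = (66, −2, 3)   [check: −2·330 + 3·242 = 66]
  88 = 1·66 + 22   → row E = row C − 1·row D = (22, 3, −4)   [check: 3·330 − 4·242 = 22]
  66 = 3·22 + 0   → remainder 0, stop. gcd = 22 (last nonzero row E).
So gcd(330, 242) = 22, with Bézout identity 3·330 − 4·242 = 22. Containment (⊇): the Bézout identity exhibits 22 as an element of (330, 242), giving (22) ⊆ (330, 242). Containment (⊆): since 22 | 330 and 22 | 242 (330 = 22·15, 242 = 22·11), every Z-linear combination of 330 and 242 is divisible by 22, so (330, 242) ⊆ (22). Therefore (330, 242) = (22), d = 22.

Final answer: (330, 242) = (22); d = 22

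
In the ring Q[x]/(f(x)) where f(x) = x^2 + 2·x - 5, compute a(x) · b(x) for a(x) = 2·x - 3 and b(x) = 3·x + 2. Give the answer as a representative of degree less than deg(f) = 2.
First multiply in Q[x] without reducing: a · b = 6·x^2 - 5·x - 6. Now divide by f(x) = x^2 + 2·x - 5, eliminating the leading term at each step:
  leading term 6·x^2: subtract (6)·f(x) = 6·x^2 + 12·x - 30, leaving 24 - 17·x
The degree is now < 2, so this is the remainder. Hence a · b ≡ 24 - 17·x in Q[x]/(f).

Final answer: a · b ≡ 24 - 17·x (mod f(x))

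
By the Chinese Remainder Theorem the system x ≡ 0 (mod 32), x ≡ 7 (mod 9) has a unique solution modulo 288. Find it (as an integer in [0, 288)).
The moduli 32, 9 are pairwise coprime, so by the CRT there is a unique solution mod 32·9 = 288.
Solve by successive substitution. Start with x ≡ 0 (mod 32).
  Combine with x ≡ 7 (mod 9): write x = 32·t and require 32·t ≡ 7 (mod 9). Since 32^(−1) ≡ 2 (mod 9) (32 ≡ 5 (mod 9)), t ≡ 2·7 ≡ 5 (mod 9). So x ≡ 32·5 = 160 (mod 288).
Unique solution in [0, 288): x = 160.

Final answer: x ≡ 160 (mod 288); the representative in [0, 288) is 160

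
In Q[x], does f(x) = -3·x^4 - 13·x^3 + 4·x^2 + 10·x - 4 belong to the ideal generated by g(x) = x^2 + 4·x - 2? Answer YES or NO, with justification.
In Q[x] the ideal (g) consists of all multiples of g, so f ∈ (g) iff g | f, i.e. iff the remainder of f on division by g is 0. Divide f by g (g is monic, so eliminate the leading term of the running remainder at each step):
  leading term -3·x^4: subtract (-3·x^2)·g(x) = -3·x^4 - 12·x^3 + 6·x^2, leaving -x^3 - 2·x^2 + 10·x - 4
  leading term -x^3: subtract (-x)·g(x) = -x^3 - 4·x^2 + 2·x, leaving 2·x^2 + 8·x - 4
  leading term 2·x^2: subtract (2)·g(x) = 2·x^2 + 8·x - 4, leaving 0
The remainder is 0, so f(x) = g(x) · h(x) with h(x) = -3·x^2 - x + 2. Hence g | f, i.e. f ∈ (g).

Final answer: YES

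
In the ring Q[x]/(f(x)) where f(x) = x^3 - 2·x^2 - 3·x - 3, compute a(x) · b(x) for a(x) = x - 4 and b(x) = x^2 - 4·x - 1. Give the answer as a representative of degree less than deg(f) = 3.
a · b ≡ -6·x^2 + 18·x + 7 (mod f(x))

First multiply in Q[x] without reducing: a · b = x^3 - 8·x^2 + 15·x + 4. Now divide by f(x) = x^3 - 2·x^2 - 3·x - 3, eliminating the leading term at each step:
  leading term x^3: subtract (1)·f(x) = x^3 - 2·x^2 - 3·x - 3, leaving -6·x^2 + 18·x + 7
The degree is now < 3, so this is the remainder. Hence a · b ≡ -6·x^2 + 18·x + 7 in Q[x]/(f).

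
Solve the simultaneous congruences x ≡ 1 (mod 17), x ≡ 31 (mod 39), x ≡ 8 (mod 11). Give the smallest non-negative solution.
x ≡ 5101 (mod 7293); the representative in [0, 7293) is 5101

The moduli 17, 39, 11 are pairwise coprime, so by the CRT there is a unique solution mod 17·39·11 = 7293.
Solve by successive substitution. Start with x ≡ 1 (mod 17).
  Combine with x ≡ 31 (mod 39): write x = 1 + 17·t and require 1 + 17·t ≡ 31 (mod 39), i.e. 17·t ≡ 31 − 1 ≡ 30 (mod 39). Since 17^(−1) ≡ 23 (mod 39), t ≡ 23·30 ≡ 27 (mod 39). So x ≡ 1 + 17·27 = 460 (mod 663).
  Combine with x ≡ 8 (mod 11): write x = 460 + 663·t and require 460 + 663·t ≡ 8 (mod 11), i.e. 663·t ≡ 8 − 460 ≡ 10 (mod 11). Since 663^(−1) ≡ 4 (mod 11) (663 ≡ 3 (mod 11)), t ≡ 4·10 ≡ 7 (mod 11). So x ≡ 460 + 663·7 = 5101 (mod 7293).
Unique solution in [0, 7293): x = 5101.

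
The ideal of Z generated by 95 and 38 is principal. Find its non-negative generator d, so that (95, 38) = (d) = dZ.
In the PID Z, (a, b) is generated by gcd(a, b). Compute gcd(95, 38) with the extended Euclidean algorithm, tracking rows (r, s, t) with s·95 + t·38 = r:
  row A: (95, 1, 0)   [1·95 + 0·38 = 95]
  row B: (38, 0, 1)   [0·95 + 1·38 = 38]
  95 = 2·38 + 19   → row C = row A − 2·row B = (19, 1, −2)   [check: 1·95 − 2·38 = 19]
  38 = 2·19 + 0   → remainder 0, stop. gcd = 19 (last nonzero row C).
So gcd(95, 38) = 19, with Bézout identity 1·95 − 2·38 = 19. Containment (⊇): the Bézout identity exhibits 19 as an element of (95, 38), giving (19) ⊆ (95, 38). Containment (⊆): since 19 | 95 and 19 | 38 (95 = 19·5, 38 = 19·2), every Z-linear combination of 95 and 38 is divisible by 19, so (95, 38) ⊆ (19). Therefore (95, 38) = (19), d = 19.

Final answer: (95, 38) = (19); d = 19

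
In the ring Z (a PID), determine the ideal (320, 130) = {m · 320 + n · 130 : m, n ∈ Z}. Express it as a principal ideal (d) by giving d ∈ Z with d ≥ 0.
(320, 130) = (10); d = 10

In the PID Z, (a, b) is generated by gcd(a, b). Compute gcd(320, 130) with the extended Euclidean algorithm, tracking rows (r, s, t) with s·320 + t·130 = r:
  row A: (320, 1, 0)   [1·320 + 0·130 = 320]
  row B: (130, 0, 1)   [0·320 + 1·130 = 130]
  320 = 2·130 + 60   → row C = row A − 2·row B = (60, 1, −2)   [check: 1·320 − 2·130 = 60]
  130 = 2·60 + 10   → row D = row B − 2·row C = (10, −2, 5)   [check: −2·320 + 5·130 = 10]
  60 = 6·10 + 0   → remainder 0, stop. gcd = 10 (last nonzero row D).
So gcd(320, 130) = 10, with Bézout identity −2·320 + 5·130 = 10. Containment (⊇): the Bézout identity exhibits 10 as an element of (320, 130), giving (10) ⊆ (320, 130). Containment (⊆): since 10 | 320 and 10 | 130 (320 = 10·32, 130 = 10·13), every Z-linear combination of 320 and 130 is divisible by 10, so (320, 130) ⊆ (10). Therefore (320, 130) = (10), d = 10.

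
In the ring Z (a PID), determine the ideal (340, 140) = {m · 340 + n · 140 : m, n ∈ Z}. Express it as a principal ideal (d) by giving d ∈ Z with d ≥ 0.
In the PID Z, (a, b) is generated by gcd(a, b). Compute gcd(340, 140) with the extended Euclidean algorithm, tracking rows (r, s, t) with s·340 + t·140 = r:
  row A: (340, 1, 0)   [1·340 + 0·140 = 340]
  row B: (140, 0, 1)   [0·340 + 1·140 = 140]
  340 = 2·140 + 60   → row C = row A − 2·row B = (60, 1, −2)   [check: 1·340 − 2·140 = 60]
  140 = 2·60 + 20   → row D = row B − 2·row C = (20, −2, 5)   [check: −2·340 + 5·140 = 20]
  60 = 3·20 + 0   → remainder 0, stop. gcd = 20 (last nonzero row D).
So gcd(340, 140) = 20, with Bézout identity −2·340 + 5·140 = 20. Containment (⊇): the Bézout identity exhibits 20 as an element of (340, 140), giving (20) ⊆ (340, 140). Containment (⊆): since 20 | 340 and 20 | 140 (340 = 20·17, 140 = 20·7), every Z-linear combination of 340 and 140 is divisible by 20, so (340, 140) ⊆ (20). Therefore (340, 140) = (20), d = 20.

Final answer: (340, 140) = (20); d = 20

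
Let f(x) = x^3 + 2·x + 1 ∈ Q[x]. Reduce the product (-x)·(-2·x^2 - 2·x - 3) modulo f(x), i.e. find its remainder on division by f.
a · b ≡ 2·x^2 - x - 2 (mod f(x))

First multiply in Q[x] without reducing: a · b = 2·x^3 + 2·x^2 + 3·x. Now divide by f(x) = x^3 + 2·x + 1, eliminating the leading term at each step:
  leading term 2·x^3: subtract (2)·f(x) = 2·x^3 + 4·x + 2, leaving 2·x^2 - x - 2
The degree is now < 3, so this is the remainder. Hence a · b ≡ 2·x^2 - x - 2 in Q[x]/(f).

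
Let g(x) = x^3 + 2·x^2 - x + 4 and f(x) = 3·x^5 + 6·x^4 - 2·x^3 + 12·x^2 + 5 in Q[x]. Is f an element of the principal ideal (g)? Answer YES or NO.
NO

In Q[x] the ideal (g) consists of all multiples of g, so f ∈ (g) iff g | f, i.e. iff the remainder of f on division by g is 0. Divide f by g (g is monic, so eliminate the leading term of the running remainder at each step):
  leading term 3·x^5: subtract (3·x^2)·g(x) = 3·x^5 + 6·x^4 - 3·x^3 + 12·x^2, leaving x^3 + 5
  leading term x^3: subtract (1)·g(x) = x^3 + 2·x^2 - x + 4, leaving -2·x^2 + x + 1
The remainder r(x) = -2·x^2 + x + 1 ≠ 0 (and deg r < deg g), so g ∤ f, i.e. f ∉ (g).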